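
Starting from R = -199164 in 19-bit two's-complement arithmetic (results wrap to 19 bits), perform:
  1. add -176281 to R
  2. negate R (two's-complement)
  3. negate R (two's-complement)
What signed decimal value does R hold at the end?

Start: R = -199164 = 1001111011000000100.
R = -199164 + (-176281) = -375445; wraps to 148843 = 0100100010101101011
R = −(148843) = -148843 = 1011011101010010101
R = −(-148843) = 148843 = 0100100010101101011

148843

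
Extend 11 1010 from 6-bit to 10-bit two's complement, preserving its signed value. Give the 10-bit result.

1111111010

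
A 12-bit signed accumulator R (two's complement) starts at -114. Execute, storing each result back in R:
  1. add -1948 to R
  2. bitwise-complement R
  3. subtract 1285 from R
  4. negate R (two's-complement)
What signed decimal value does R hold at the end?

-776

Start: R = -114 = 111110001110.
R = -114 + (-1948) = -2062; wraps to 2034 = 011111110010
R = NOT 011111110010 = 100000001101 = -2035
R = -2035 − 1285 = -3320; wraps to 776 = 001100001000
R = −(776) = -776 = 110011111000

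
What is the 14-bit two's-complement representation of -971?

11110000110101

|-971| = 971 = 00001111001011 in 14 bits.
Invert the bits: 11110000110100. Add 1: 11110000110101.
Check: 11110000110101 reads as 15413 − 16384 = -971.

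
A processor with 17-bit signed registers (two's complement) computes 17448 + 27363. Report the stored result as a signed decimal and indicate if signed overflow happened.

44811; no overflow

17448 → 00100010000101000
27363 → 00110101011100011
  00100010000101000
+ 00110101011100011
= 01010111100001011
Result 01010111100001011: MSB = 0 → value 44811.
Both addends are non-negative and so is the stored result: no signed overflow.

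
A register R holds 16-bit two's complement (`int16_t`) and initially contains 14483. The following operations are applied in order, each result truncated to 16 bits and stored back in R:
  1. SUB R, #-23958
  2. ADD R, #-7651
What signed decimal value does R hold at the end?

Start: R = 14483 = 0011100010010011.
R = 14483 − (-23958) = 38441; wraps to -27095 = 1001011000101001
R = -27095 + (-7651) = -34746; wraps to 30790 = 0111100001000110

30790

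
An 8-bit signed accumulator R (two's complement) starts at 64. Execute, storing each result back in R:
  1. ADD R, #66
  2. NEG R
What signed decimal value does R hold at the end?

Start: R = 64 = 01000000.
R = 64 + 66 = 130; wraps to -126 = 10000010
R = −(-126) = 126 = 01111110

126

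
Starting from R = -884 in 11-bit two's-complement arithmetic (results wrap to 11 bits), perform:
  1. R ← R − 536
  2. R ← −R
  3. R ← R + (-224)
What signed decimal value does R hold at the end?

-852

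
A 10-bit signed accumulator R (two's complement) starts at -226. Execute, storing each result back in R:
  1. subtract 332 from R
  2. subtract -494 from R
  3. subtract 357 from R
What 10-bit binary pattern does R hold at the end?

1001011011

Start: R = -226 = 1100011110.
R = -226 − 332 = -558; wraps to 466 = 0111010010
R = 466 − (-494) = 960; wraps to -64 = 1111000000
R = -64 − 357 = -421 = 1001011011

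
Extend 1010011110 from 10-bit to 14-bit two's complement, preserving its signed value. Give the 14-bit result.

MSB of 1010011110 is 1; replicate it into the new high bits.
1111|1010011110 → 11111010011110 (still -354).

11111010011110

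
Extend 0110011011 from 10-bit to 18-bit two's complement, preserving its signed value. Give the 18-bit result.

MSB of 0110011011 is 0; replicate it into the new high bits.
00000000|0110011011 → 000000000110011011 (still 411).

000000000110011011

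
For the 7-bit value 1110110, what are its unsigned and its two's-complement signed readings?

Unsigned: 1110110 = 118.
Signed: MSB=1 → 118 − 128 = -10.

unsigned = 118, signed = -10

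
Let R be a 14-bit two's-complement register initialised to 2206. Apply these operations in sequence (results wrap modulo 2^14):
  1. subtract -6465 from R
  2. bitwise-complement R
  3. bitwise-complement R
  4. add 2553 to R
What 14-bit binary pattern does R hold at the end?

Start: R = 2206 = 00100010011110.
R = 2206 − (-6465) = 8671; wraps to -7713 = 10000111011111
R = NOT 10000111011111 = 01111000100000 = 7712
R = NOT 01111000100000 = 10000111011111 = -7713
R = -7713 + 2553 = -5160 = 10101111011000

10101111011000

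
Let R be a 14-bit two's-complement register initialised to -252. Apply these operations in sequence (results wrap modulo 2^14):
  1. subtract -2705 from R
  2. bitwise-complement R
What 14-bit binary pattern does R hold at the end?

Start: R = -252 = 11111100000100.
R = -252 − (-2705) = 2453 = 00100110010101
R = NOT 00100110010101 = 11011001101010 = -2454

11011001101010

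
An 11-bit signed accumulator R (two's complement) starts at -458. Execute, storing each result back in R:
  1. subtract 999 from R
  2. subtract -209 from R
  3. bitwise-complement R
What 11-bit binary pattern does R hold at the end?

Start: R = -458 = 11000110110.
R = -458 − 999 = -1457; wraps to 591 = 01001001111
R = 591 − (-209) = 800 = 01100100000
R = NOT 01100100000 = 10011011111 = -801

10011011111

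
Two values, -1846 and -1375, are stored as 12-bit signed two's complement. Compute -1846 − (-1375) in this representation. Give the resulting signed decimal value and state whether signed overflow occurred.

-1846 → 100011001010
-1375 → 101010100001
Subtract via negate-and-add: invert 101010100001 + 1 = 010101011111 (i.e. 1375).
  100011001010
+ 010101011111
= 111000101001
Result 111000101001: MSB = 1 → 3625 − 4096 = -471.
Addends (after negating the subtrahend) have opposite signs, so signed overflow cannot occur.

-471; no overflow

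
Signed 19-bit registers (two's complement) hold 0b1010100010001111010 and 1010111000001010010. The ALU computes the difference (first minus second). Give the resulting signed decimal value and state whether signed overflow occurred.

-11224; no overflow

0b1010100010001111010 → 1010100010001111010 = -179078 (signed)
1010111000001010010 = -167854 (signed)
Subtract via negate-and-add: invert 1010111000001010010 + 1 = 0101000111110101110 (i.e. 167854).
  1010100010001111010
+ 0101000111110101110
= 1111101010000101000
Result 1111101010000101000: MSB = 1 → 513064 − 524288 = -11224.
Addends (after negating the subtrahend) have opposite signs, so signed overflow cannot occur.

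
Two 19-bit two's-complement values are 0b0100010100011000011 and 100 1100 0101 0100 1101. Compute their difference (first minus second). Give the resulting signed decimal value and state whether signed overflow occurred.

-171146; overflow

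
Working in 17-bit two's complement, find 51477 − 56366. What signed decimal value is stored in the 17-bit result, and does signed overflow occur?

-4889; no overflow

51477 → 01100100100010101
56366 → 01101110000101110
Subtract via negate-and-add: invert 01101110000101110 + 1 = 10010001111010010 (i.e. -56366).
  01100100100010101
+ 10010001111010010
= 11110110011100111
Result 11110110011100111: MSB = 1 → 126183 − 131072 = -4889.
Addends (after negating the subtrahend) have opposite signs, so signed overflow cannot occur.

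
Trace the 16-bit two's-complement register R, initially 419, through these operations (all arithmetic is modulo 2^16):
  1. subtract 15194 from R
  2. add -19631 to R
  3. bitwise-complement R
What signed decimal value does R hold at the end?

Start: R = 419 = 0000000110100011.
R = 419 − 15194 = -14775 = 1100011001001001
R = -14775 + (-19631) = -34406; wraps to 31130 = 0111100110011010
R = NOT 0111100110011010 = 1000011001100101 = -31131

-31131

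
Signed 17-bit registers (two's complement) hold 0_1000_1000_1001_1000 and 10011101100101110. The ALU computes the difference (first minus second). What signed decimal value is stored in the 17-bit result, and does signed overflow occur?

0_1000_1000_1001_1000 → 01000100010011000 = 34968 (signed)
10011101100101110 = -50386 (signed)
Subtract via negate-and-add: invert 10011101100101110 + 1 = 01100010011010010 (i.e. 50386).
  01000100010011000
+ 01100010011010010
= 10100110101101010
Result 10100110101101010: MSB = 1 → 85354 − 131072 = -45718.
Both addends (after negating the subtrahend) are non-negative but the stored result is negative: signed overflow. The true value 34968 − (-50386) = 85354 lies outside [-65536, 65535].

-45718; overflow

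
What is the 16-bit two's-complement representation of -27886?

1001001100010010

|-27886| = 27886 = 0110110011101110 in 16 bits.
Invert the bits: 1001001100010001. Add 1: 1001001100010010.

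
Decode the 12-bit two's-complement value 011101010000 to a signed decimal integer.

1872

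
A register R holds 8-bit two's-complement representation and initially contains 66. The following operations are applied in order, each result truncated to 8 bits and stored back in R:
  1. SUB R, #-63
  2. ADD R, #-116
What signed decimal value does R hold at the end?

13

Start: R = 66 = 01000010.
R = 66 − (-63) = 129; wraps to -127 = 10000001
R = -127 + (-116) = -243; wraps to 13 = 00001101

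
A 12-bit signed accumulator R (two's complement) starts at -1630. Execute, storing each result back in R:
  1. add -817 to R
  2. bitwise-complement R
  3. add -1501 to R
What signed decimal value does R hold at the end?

945

Start: R = -1630 = 100110100010.
R = -1630 + (-817) = -2447; wraps to 1649 = 011001110001
R = NOT 011001110001 = 100110001110 = -1650
R = -1650 + (-1501) = -3151; wraps to 945 = 001110110001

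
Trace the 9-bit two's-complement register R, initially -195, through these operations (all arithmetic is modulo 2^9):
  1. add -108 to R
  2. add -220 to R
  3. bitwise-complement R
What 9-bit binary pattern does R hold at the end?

000001010

Start: R = -195 = 100111101.
R = -195 + (-108) = -303; wraps to 209 = 011010001
R = 209 + (-220) = -11 = 111110101
R = NOT 111110101 = 000001010 = 10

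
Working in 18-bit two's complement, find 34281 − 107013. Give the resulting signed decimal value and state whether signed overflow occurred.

34281 → 001000010111101001
107013 → 011010001000000101
Subtract via negate-and-add: invert 011010001000000101 + 1 = 100101110111111011 (i.e. -107013).
  001000010111101001
+ 100101110111111011
= 101110001111100100
Result 101110001111100100: MSB = 1 → 189412 − 262144 = -72732.
Addends (after negating the subtrahend) have opposite signs, so signed overflow cannot occur.

-72732; no overflow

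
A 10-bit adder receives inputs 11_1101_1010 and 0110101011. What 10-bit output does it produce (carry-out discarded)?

  1111011010
+ 0110101011
= 0110000101  (discard carry-out 1)

0110000101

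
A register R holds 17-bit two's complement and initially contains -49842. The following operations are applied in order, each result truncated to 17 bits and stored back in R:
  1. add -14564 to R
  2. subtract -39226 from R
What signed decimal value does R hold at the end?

Start: R = -49842 = 10011110101001110.
R = -49842 + (-14564) = -64406 = 10000010001101010
R = -64406 − (-39226) = -25180 = 11001110110100100

-25180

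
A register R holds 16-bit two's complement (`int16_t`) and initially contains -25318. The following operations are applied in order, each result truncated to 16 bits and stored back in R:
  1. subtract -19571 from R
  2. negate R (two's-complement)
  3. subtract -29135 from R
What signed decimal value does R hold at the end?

-30654

Start: R = -25318 = 1001110100011010.
R = -25318 − (-19571) = -5747 = 1110100110001101
R = −(-5747) = 5747 = 0001011001110011
R = 5747 − (-29135) = 34882; wraps to -30654 = 1000100001000010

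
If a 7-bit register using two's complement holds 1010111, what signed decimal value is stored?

MSB is 1, so the value is negative.
Unsigned reading: 87. Subtract 2^7 = 128: 87 − 128 = -41.

-41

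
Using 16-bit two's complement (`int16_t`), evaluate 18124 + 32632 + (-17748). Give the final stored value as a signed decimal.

-32528

18124 + 32632 = 50756 → wraps to -14780 (1100011001000100)
-14780 + (-17748) = -32528 (1000000011110000)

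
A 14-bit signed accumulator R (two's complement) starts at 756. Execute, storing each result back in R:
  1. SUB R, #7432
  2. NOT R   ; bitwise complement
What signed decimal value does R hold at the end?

Start: R = 756 = 00001011110100.
R = 756 − 7432 = -6676 = 10010111101100
R = NOT 10010111101100 = 01101000010011 = 6675

6675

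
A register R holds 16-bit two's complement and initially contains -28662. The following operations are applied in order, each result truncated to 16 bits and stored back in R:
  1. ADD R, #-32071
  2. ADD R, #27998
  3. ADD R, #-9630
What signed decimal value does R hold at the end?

23171

Start: R = -28662 = 1001000000001010.
R = -28662 + (-32071) = -60733; wraps to 4803 = 0001001011000011
R = 4803 + 27998 = 32801; wraps to -32735 = 1000000000100001
R = -32735 + (-9630) = -42365; wraps to 23171 = 0101101010000011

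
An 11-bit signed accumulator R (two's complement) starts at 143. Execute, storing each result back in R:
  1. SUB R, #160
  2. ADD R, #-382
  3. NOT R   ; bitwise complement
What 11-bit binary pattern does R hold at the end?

00110001110

Start: R = 143 = 00010001111.
R = 143 − 160 = -17 = 11111101111
R = -17 + (-382) = -399 = 11001110001
R = NOT 11001110001 = 00110001110 = 398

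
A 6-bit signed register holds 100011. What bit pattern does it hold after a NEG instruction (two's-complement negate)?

Invert: 011100. Add 1: 011101.
Check: 100011 = -29, 011101 = 29.

011101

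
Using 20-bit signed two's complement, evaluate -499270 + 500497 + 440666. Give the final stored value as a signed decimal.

441893

-499270 + 500497 = 1227 (00000000010011001011)
1227 + 440666 = 441893 (01101011111000100101)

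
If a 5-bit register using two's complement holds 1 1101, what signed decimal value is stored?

-3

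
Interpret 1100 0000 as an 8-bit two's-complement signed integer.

-64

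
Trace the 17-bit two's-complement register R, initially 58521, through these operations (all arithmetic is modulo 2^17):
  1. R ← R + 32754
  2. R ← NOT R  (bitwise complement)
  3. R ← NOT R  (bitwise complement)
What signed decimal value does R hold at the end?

Start: R = 58521 = 01110010010011001.
R = 58521 + 32754 = 91275; wraps to -39797 = 10110010010001011
R = NOT 10110010010001011 = 01001101101110100 = 39796
R = NOT 01001101101110100 = 10110010010001011 = -39797

-39797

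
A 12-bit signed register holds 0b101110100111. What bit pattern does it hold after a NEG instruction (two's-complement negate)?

010001011001

Invert: 010001011000. Add 1: 010001011001.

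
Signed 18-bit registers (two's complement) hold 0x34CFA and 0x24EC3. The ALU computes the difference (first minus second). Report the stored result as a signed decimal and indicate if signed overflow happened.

65079; no overflow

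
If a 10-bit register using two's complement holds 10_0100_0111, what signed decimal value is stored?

MSB is 1, so the value is negative.
Unsigned reading: 583. Subtract 2^10 = 1024: 583 − 1024 = -441.

-441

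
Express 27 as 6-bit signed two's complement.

27 is non-negative, so write it directly in 6 bits: 011011.

011011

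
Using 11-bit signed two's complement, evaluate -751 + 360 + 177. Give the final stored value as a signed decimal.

-214

-751 + 360 = -391 (11001111001)
-391 + 177 = -214 (11100101010)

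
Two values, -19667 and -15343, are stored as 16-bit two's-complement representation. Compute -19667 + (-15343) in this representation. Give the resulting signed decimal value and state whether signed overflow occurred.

-19667 → 1011001100101101
-15343 → 1100010000010001
  1011001100101101
+ 1100010000010001
= 0111011100111110  (discard carry-out 1)
Result 0111011100111110: MSB = 0 → value 30526.
Both addends are negative but the stored result is non-negative: signed overflow. The true value -19667 + (-15343) = -35010 lies outside [-32768, 32767].

30526; overflow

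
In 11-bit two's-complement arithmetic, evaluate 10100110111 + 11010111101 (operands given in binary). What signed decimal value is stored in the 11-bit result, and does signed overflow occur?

1012; overflow

10100110111 = -713 (signed)
11010111101 = -323 (signed)
  10100110111
+ 11010111101
= 01111110100  (discard carry-out 1)
Result 01111110100: MSB = 0 → value 1012.
Both addends are negative but the stored result is non-negative: signed overflow. The true value -713 + (-323) = -1036 lies outside [-1024, 1023].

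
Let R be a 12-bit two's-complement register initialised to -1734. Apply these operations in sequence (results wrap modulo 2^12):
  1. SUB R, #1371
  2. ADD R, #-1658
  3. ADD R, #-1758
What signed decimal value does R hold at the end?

1671

Start: R = -1734 = 100100111010.
R = -1734 − 1371 = -3105; wraps to 991 = 001111011111
R = 991 + (-1658) = -667 = 110101100101
R = -667 + (-1758) = -2425; wraps to 1671 = 011010000111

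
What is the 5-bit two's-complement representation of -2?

11110

|-2| = 2 = 00010 in 5 bits.
Invert the bits: 11101. Add 1: 11110.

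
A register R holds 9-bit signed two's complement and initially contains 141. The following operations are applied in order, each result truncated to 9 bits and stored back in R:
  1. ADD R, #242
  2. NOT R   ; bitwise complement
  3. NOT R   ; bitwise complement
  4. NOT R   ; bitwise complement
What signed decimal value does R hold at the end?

Start: R = 141 = 010001101.
R = 141 + 242 = 383; wraps to -129 = 101111111
R = NOT 101111111 = 010000000 = 128
R = NOT 010000000 = 101111111 = -129
R = NOT 101111111 = 010000000 = 128

128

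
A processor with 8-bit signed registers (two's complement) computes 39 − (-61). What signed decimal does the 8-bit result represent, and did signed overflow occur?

100; no overflow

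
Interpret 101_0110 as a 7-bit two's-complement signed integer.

-42

MSB is 1, so the value is negative.
Unsigned reading: 86. Subtract 2^7 = 128: 86 − 128 = -42.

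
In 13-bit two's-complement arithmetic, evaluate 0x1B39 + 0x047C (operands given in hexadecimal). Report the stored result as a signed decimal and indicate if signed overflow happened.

0x1B39 = 1101100111001 = -1223 (signed)
0x047C = 0010001111100 = 1148 (signed)
  1101100111001
+ 0010001111100
= 1111110110101
Result 1111110110101: MSB = 1 → 8117 − 8192 = -75.
Addends have opposite signs, so signed overflow cannot occur.

-75; no overflow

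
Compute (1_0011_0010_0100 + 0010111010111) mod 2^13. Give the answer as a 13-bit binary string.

1100011111011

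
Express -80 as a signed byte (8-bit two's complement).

10110000

|-80| = 80 = 01010000 in 8 bits.
Invert the bits: 10101111. Add 1: 10110000.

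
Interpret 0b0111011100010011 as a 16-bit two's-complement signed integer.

MSB is 0, so the value is non-negative: 0111011100010011 = 30483.

30483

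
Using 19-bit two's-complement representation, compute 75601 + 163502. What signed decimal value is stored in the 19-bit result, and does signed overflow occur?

75601 → 0010010011101010001
163502 → 0100111111010101110
  0010010011101010001
+ 0100111111010101110
= 0111010010111111111
Result 0111010010111111111: MSB = 0 → value 239103.
Both addends are non-negative and so is the stored result: no signed overflow.

239103; no overflow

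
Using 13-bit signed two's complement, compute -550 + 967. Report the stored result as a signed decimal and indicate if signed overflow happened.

417; no overflow

-550 → 1110111011010
967 → 0001111000111
  1110111011010
+ 0001111000111
= 0000110100001  (discard carry-out 1)
Result 0000110100001: MSB = 0 → value 417.
Addends have opposite signs, so signed overflow cannot occur.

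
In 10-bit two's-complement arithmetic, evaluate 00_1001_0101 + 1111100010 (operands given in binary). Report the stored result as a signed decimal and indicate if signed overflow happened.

119; no overflow

00_1001_0101 → 0010010101 = 149 (signed)
1111100010 = -30 (signed)
  0010010101
+ 1111100010
= 0001110111  (discard carry-out 1)
Result 0001110111: MSB = 0 → value 119.
Addends have opposite signs, so signed overflow cannot occur.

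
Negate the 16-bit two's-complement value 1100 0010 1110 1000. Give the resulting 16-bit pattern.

0011110100011000

Invert: 0011110100010111. Add 1: 0011110100011000.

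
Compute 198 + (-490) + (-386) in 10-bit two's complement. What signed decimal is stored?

346

198 + (-490) = -292 (1011011100)
-292 + (-386) = -678 → wraps to 346 (0101011010)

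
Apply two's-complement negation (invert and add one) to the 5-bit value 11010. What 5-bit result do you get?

00110

Invert: 00101. Add 1: 00110.
Check: 11010 = -6, 00110 = 6.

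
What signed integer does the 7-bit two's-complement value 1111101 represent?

MSB is 1, so the value is negative.
Invert: 0000010. Add 1: 0000011 = 3. So the value is −3.

-3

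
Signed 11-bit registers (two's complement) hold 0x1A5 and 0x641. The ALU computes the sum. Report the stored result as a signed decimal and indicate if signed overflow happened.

-26; no overflow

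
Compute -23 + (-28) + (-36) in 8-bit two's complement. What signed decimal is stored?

-23 + (-28) = -51 (11001101)
-51 + (-36) = -87 (10101001)

-87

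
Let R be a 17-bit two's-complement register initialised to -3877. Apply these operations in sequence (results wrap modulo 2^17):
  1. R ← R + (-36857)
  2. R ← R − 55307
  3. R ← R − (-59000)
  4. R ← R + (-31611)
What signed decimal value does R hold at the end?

62420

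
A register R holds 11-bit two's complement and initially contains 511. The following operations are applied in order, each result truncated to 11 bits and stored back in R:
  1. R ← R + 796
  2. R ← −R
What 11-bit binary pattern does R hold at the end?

Start: R = 511 = 00111111111.
R = 511 + 796 = 1307; wraps to -741 = 10100011011
R = −(-741) = 741 = 01011100101

01011100101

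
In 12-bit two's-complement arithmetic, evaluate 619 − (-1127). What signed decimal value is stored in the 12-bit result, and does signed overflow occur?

1746; no overflow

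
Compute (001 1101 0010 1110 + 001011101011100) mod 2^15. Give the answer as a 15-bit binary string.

011010010001010

  001110100101110
+ 001011101011100
= 011010010001010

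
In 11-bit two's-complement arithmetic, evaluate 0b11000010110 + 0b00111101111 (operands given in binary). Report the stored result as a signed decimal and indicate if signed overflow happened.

5; no overflow

0b11000010110 → 11000010110 = -490 (signed)
0b00111101111 → 00111101111 = 495 (signed)
  11000010110
+ 00111101111
= 00000000101  (discard carry-out 1)
Result 00000000101: MSB = 0 → value 5.
Addends have opposite signs, so signed overflow cannot occur.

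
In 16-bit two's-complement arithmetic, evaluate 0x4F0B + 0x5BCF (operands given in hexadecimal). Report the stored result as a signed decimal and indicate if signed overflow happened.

0x4F0B = 0100111100001011 = 20235 (signed)
0x5BCF = 0101101111001111 = 23503 (signed)
  0100111100001011
+ 0101101111001111
= 1010101011011010
Result 1010101011011010: MSB = 1 → 43738 − 65536 = -21798.
Both addends are non-negative but the stored result is negative: signed overflow. The true value 20235 + 23503 = 43738 lies outside [-32768, 32767].

-21798; overflow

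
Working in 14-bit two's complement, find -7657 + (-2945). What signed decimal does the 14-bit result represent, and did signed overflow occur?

5782; overflow

-7657 → 10001000010111
-2945 → 11010001111111
  10001000010111
+ 11010001111111
= 01011010010110  (discard carry-out 1)
Result 01011010010110: MSB = 0 → value 5782.
Both addends are negative but the stored result is non-negative: signed overflow. The true value -7657 + (-2945) = -10602 lies outside [-8192, 8191].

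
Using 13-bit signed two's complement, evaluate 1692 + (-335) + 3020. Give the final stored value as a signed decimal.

1692 + (-335) = 1357 (0010101001101)
1357 + 3020 = 4377 → wraps to -3815 (1000100011001)

-3815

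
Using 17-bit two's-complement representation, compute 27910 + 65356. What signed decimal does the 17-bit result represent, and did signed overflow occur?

27910 → 00110110100000110
65356 → 01111111101001100
  00110110100000110
+ 01111111101001100
= 10110110001010010
Result 10110110001010010: MSB = 1 → 93266 − 131072 = -37806.
Both addends are non-negative but the stored result is negative: signed overflow. The true value 27910 + 65356 = 93266 lies outside [-65536, 65535].

-37806; overflow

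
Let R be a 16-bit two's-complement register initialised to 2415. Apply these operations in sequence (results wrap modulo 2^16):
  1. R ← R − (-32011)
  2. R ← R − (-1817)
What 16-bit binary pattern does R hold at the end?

1000110110010011

Start: R = 2415 = 0000100101101111.
R = 2415 − (-32011) = 34426; wraps to -31110 = 1000011001111010
R = -31110 − (-1817) = -29293 = 1000110110010011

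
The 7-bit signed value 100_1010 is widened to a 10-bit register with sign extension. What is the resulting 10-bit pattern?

1111001010

MSB of 1001010 is 1; replicate it into the new high bits.
111|1001010 → 1111001010 (still -54).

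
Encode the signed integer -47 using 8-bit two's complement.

11010001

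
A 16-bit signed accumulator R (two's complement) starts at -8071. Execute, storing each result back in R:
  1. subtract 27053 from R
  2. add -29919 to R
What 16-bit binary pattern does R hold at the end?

Start: R = -8071 = 1110000001111001.
R = -8071 − 27053 = -35124; wraps to 30412 = 0111011011001100
R = 30412 + (-29919) = 493 = 0000000111101101

0000000111101101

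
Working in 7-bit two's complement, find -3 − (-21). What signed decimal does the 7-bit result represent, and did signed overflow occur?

18; no overflow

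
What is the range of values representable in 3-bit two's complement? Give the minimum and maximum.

min = -4, max = 3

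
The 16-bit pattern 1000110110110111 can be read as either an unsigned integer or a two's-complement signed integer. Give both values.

Unsigned: 1000110110110111 = 36279.
Signed: MSB=1 → 36279 − 65536 = -29257.

unsigned = 36279, signed = -29257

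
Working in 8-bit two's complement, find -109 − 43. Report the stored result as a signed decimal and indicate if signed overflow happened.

104; overflow

-109 → 10010011
43 → 00101011
Subtract via negate-and-add: invert 00101011 + 1 = 11010101 (i.e. -43).
  10010011
+ 11010101
= 01101000  (discard carry-out 1)
Result 01101000: MSB = 0 → value 104.
Both addends (after negating the subtrahend) are negative but the stored result is non-negative: signed overflow. The true value -109 − 43 = -152 lies outside [-128, 127].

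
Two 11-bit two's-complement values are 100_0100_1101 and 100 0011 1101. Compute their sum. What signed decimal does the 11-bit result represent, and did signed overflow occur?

138; overflow

100_0100_1101 → 10001001101 = -947 (signed)
100 0011 1101 → 10000111101 = -963 (signed)
  10001001101
+ 10000111101
= 00010001010  (discard carry-out 1)
Result 00010001010: MSB = 0 → value 138.
Both addends are negative but the stored result is non-negative: signed overflow. The true value -947 + (-963) = -1910 lies outside [-1024, 1023].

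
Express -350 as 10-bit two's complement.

1010100010

|-350| = 350 = 0101011110 in 10 bits.
Invert the bits: 1010100001. Add 1: 1010100010.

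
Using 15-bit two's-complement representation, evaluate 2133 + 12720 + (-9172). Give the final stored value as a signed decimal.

2133 + 12720 = 14853 (011101000000101)
14853 + (-9172) = 5681 (001011000110001)

5681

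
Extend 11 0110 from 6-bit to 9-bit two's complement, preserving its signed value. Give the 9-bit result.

111110110

MSB of 110110 is 1; replicate it into the new high bits.
111|110110 → 111110110 (still -10).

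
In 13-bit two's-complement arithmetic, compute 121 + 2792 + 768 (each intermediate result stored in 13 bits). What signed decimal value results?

121 + 2792 = 2913 (0101101100001)
2913 + 768 = 3681 (0111001100001)

3681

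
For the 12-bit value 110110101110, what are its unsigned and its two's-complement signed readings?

Unsigned: 110110101110 = 3502.
Signed: MSB=1 → 3502 − 4096 = -594.

unsigned = 3502, signed = -594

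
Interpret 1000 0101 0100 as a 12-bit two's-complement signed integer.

-1964

MSB is 1, so the value is negative.
Invert: 011110101011. Add 1: 011110101100 = 1964. So the value is −1964.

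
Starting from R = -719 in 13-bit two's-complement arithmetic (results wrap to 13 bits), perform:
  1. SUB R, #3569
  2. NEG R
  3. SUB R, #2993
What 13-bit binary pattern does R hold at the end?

0010100001111

Start: R = -719 = 1110100110001.
R = -719 − 3569 = -4288; wraps to 3904 = 0111101000000
R = −(3904) = -3904 = 1000011000000
R = -3904 − 2993 = -6897; wraps to 1295 = 0010100001111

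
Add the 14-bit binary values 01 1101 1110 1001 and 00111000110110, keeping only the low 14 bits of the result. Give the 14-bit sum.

10110000011111

  01110111101001
+ 00111000110110
= 10110000011111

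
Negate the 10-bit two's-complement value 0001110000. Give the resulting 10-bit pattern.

1110010000

Invert: 1110001111. Add 1: 1110010000.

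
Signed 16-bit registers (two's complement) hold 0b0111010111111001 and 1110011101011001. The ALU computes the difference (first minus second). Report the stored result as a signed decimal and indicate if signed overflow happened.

0b0111010111111001 → 0111010111111001 = 30201 (signed)
1110011101011001 = -6311 (signed)
Subtract via negate-and-add: invert 1110011101011001 + 1 = 0001100010100111 (i.e. 6311).
  0111010111111001
+ 0001100010100111
= 1000111010100000
Result 1000111010100000: MSB = 1 → 36512 − 65536 = -29024.
Both addends (after negating the subtrahend) are non-negative but the stored result is negative: signed overflow. The true value 30201 − (-6311) = 36512 lies outside [-32768, 32767].

-29024; overflow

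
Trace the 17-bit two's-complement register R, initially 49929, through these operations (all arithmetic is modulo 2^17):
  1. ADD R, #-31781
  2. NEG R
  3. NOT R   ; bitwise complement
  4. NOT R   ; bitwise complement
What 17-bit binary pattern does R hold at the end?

Start: R = 49929 = 01100001100001001.
R = 49929 + (-31781) = 18148 = 00100011011100100
R = −(18148) = -18148 = 11011100100011100
R = NOT 11011100100011100 = 00100011011100011 = 18147
R = NOT 00100011011100011 = 11011100100011100 = -18148

11011100100011100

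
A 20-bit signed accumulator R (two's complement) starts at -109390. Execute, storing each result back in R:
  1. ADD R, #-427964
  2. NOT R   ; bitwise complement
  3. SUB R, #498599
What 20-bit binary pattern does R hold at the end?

Start: R = -109390 = 11100101010010110010.
R = -109390 + (-427964) = -537354; wraps to 511222 = 01111100110011110110
R = NOT 01111100110011110110 = 10000011001100001001 = -511223
R = -511223 − 498599 = -1009822; wraps to 38754 = 00001001011101100010

00001001011101100010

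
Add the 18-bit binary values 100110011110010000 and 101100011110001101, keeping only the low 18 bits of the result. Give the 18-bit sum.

010010111100011101

  100110011110010000
+ 101100011110001101
= 010010111100011101  (discard carry-out 1)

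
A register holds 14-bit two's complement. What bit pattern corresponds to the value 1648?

00011001110000

1648 is non-negative, so write it directly in 14 bits: 00011001110000.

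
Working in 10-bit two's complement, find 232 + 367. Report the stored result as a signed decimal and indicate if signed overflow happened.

-425; overflow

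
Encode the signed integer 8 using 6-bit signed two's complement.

001000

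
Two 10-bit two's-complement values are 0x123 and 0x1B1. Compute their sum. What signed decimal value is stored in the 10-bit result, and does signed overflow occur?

-300; overflow

0x123 = 0100100011 = 291 (signed)
0x1B1 = 0110110001 = 433 (signed)
  0100100011
+ 0110110001
= 1011010100
Result 1011010100: MSB = 1 → 724 − 1024 = -300.
Both addends are non-negative but the stored result is negative: signed overflow. The true value 291 + 433 = 724 lies outside [-512, 511].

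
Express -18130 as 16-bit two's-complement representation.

|-18130| = 18130 = 0100011011010010 in 16 bits.
Invert the bits: 1011100100101101. Add 1: 1011100100101110.

1011100100101110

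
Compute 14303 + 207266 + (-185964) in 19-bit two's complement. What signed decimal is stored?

14303 + 207266 = 221569 (0110110000110000001)
221569 + (-185964) = 35605 (0001000101100010101)

35605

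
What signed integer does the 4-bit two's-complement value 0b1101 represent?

-3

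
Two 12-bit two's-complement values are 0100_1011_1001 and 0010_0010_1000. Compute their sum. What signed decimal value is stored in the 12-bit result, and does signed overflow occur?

1761; no overflow

0100_1011_1001 → 010010111001 = 1209 (signed)
0010_0010_1000 → 001000101000 = 552 (signed)
  010010111001
+ 001000101000
= 011011100001
Result 011011100001: MSB = 0 → value 1761.
Both addends are non-negative and so is the stored result: no signed overflow.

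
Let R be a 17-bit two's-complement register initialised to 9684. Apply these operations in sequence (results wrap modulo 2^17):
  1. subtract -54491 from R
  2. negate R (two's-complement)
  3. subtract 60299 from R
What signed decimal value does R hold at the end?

6598

Start: R = 9684 = 00010010111010100.
R = 9684 − (-54491) = 64175 = 01111101010101111
R = −(64175) = -64175 = 10000010101010001
R = -64175 − 60299 = -124474; wraps to 6598 = 00001100111000110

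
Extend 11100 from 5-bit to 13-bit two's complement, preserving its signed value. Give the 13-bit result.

1111111111100

MSB of 11100 is 1; replicate it into the new high bits.
11111111|11100 → 1111111111100 (still -4).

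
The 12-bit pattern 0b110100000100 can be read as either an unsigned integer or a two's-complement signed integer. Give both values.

Unsigned: 110100000100 = 3332.
Signed: MSB=1 → 3332 − 4096 = -764.

unsigned = 3332, signed = -764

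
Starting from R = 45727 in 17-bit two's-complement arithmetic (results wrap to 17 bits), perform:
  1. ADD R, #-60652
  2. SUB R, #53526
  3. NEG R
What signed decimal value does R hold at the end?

Start: R = 45727 = 01011001010011111.
R = 45727 + (-60652) = -14925 = 11100010110110011
R = -14925 − 53526 = -68451; wraps to 62621 = 01111010010011101
R = −(62621) = -62621 = 10000101101100011

-62621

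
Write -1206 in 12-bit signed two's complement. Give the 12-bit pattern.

101101001010

|-1206| = 1206 = 010010110110 in 12 bits.
Invert the bits: 101101001001. Add 1: 101101001010.
Check: 101101001010 reads as 2890 − 4096 = -1206.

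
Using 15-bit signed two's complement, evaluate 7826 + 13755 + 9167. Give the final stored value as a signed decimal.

-2020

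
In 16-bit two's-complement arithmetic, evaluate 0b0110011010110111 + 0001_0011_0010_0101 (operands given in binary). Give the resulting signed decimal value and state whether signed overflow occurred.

0b0110011010110111 → 0110011010110111 = 26295 (signed)
0001_0011_0010_0101 → 0001001100100101 = 4901 (signed)
  0110011010110111
+ 0001001100100101
= 0111100111011100
Result 0111100111011100: MSB = 0 → value 31196.
Both addends are non-negative and so is the stored result: no signed overflow.

31196; no overflow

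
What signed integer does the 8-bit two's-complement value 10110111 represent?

MSB is 1, so the value is negative.
Unsigned reading: 183. Subtract 2^8 = 256: 183 − 256 = -73.

-73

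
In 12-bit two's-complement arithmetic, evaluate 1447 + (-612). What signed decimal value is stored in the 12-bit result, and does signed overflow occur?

835; no overflow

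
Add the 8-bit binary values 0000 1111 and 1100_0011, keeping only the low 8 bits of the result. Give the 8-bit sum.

  00001111
+ 11000011
= 11010010

11010010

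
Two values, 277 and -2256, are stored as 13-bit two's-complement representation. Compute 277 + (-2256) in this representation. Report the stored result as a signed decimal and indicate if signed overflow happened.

-1979; no overflow

277 → 0000100010101
-2256 → 1011100110000
  0000100010101
+ 1011100110000
= 1100001000101
Result 1100001000101: MSB = 1 → 6213 − 8192 = -1979.
Addends have opposite signs, so signed overflow cannot occur.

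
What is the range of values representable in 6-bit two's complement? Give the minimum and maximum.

min = -32, max = 31

Minimum: −2^5 = -32.
Maximum: 2^5 − 1 = 31.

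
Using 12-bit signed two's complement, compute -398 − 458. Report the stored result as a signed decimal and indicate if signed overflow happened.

-856; no overflow

-398 → 111001110010
458 → 000111001010
Subtract via negate-and-add: invert 000111001010 + 1 = 111000110110 (i.e. -458).
  111001110010
+ 111000110110
= 110010101000  (discard carry-out 1)
Result 110010101000: MSB = 1 → 3240 − 4096 = -856.
Both addends (after negating the subtrahend) are negative and so is the stored result: no signed overflow.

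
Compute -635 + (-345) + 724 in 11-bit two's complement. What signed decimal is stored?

-256

-635 + (-345) = -980 (10000101100)
-980 + 724 = -256 (11100000000)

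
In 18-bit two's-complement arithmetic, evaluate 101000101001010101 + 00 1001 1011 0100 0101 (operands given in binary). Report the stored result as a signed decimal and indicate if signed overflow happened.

-55910; no overflow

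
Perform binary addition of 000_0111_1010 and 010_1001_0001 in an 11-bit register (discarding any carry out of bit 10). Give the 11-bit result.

  00001111010
+ 01010010001
= 01100001011

01100001011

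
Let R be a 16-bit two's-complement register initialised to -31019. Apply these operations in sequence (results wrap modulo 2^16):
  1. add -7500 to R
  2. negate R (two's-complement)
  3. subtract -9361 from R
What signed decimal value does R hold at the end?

Start: R = -31019 = 1000011011010101.
R = -31019 + (-7500) = -38519; wraps to 27017 = 0110100110001001
R = −(27017) = -27017 = 1001011001110111
R = -27017 − (-9361) = -17656 = 1011101100001000

-17656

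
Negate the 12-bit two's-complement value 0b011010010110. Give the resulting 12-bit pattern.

100101101010

Invert: 100101101001. Add 1: 100101101010.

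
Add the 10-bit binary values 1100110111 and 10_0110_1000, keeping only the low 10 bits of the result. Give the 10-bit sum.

  1100110111
+ 1001101000
= 0110011111  (discard carry-out 1)

0110011111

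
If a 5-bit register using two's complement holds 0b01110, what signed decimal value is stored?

14

MSB is 0, so the value is non-negative: 01110 = 14.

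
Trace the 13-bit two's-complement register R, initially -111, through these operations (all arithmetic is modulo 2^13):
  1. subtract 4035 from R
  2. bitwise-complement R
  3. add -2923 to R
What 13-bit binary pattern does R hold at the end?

Start: R = -111 = 1111110010001.
R = -111 − 4035 = -4146; wraps to 4046 = 0111111001110
R = NOT 0111111001110 = 1000000110001 = -4047
R = -4047 + (-2923) = -6970; wraps to 1222 = 0010011000110

0010011000110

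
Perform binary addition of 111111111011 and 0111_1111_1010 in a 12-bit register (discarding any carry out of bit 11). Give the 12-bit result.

011111110101

  111111111011
+ 011111111010
= 011111110101  (discard carry-out 1)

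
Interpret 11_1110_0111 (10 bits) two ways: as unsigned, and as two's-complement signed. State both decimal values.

unsigned = 999, signed = -25

Unsigned: 1111100111 = 999.
Signed: MSB=1 → 999 − 1024 = -25.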